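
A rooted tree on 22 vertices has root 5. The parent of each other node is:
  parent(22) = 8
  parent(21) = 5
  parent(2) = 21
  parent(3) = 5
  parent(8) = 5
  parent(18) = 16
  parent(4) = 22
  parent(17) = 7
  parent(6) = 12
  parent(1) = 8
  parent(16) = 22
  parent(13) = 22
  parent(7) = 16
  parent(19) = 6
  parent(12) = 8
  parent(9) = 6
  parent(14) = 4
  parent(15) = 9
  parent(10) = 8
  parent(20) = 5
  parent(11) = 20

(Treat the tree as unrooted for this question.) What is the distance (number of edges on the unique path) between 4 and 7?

3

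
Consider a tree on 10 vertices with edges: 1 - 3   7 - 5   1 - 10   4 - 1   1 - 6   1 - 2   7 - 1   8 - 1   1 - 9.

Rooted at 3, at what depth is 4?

Climbing from 4 to the root: 4 → 1 → 3. That's 2 steps.

2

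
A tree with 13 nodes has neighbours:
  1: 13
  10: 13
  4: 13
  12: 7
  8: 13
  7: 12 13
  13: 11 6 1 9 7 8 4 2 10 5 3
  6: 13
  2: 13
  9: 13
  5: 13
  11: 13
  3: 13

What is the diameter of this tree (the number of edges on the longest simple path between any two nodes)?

3

Starting from 12, a farthest node is 2 at distance 3.
One longest path: 12–7–13–2.
So the diameter is 3.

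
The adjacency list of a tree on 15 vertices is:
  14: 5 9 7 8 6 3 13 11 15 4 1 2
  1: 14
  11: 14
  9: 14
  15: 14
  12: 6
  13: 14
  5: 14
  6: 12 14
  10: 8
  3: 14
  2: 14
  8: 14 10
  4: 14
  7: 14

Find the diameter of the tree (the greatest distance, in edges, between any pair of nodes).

4

Starting from 10, a farthest node is 12 at distance 4.
One longest path: 10–8–14–6–12.
So the diameter is 4.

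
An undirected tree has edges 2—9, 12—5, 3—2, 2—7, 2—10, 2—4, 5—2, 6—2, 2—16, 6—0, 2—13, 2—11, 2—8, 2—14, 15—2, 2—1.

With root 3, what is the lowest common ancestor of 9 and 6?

2

Ancestors of 9 (toward the root): 9, 2, 3.
Ancestors of 6: 6, 2, 3.
The deepest node appearing in both lists is 2.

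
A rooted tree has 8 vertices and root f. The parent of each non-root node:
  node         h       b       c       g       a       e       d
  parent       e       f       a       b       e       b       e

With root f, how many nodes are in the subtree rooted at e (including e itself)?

5

e's subtree: {e, a, d, h, c}, size 5.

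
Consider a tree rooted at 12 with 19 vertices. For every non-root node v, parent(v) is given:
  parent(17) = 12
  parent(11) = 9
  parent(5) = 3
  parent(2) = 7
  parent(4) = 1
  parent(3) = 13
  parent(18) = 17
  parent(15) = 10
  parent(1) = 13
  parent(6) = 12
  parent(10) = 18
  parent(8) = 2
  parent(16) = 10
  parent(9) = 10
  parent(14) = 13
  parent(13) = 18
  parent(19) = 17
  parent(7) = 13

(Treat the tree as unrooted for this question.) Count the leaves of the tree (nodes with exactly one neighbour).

9

The leaves are 4, 5, 6, 8, 11, 14, 15, 16, 19.
That is 9 leaves.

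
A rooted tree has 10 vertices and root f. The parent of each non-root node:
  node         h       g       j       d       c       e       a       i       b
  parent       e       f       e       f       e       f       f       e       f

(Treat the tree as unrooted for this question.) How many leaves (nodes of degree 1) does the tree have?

Exactly 8 nodes have a single neighbour: a, b, c, d, g, h, i, j.

8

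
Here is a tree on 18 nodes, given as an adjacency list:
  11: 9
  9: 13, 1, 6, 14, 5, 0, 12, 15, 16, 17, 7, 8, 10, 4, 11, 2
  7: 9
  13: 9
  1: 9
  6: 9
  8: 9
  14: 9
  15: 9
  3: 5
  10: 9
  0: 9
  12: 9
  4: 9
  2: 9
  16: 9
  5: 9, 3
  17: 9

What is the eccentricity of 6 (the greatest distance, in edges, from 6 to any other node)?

Distances from 6 peak at 3, attained at 3.
6-9-5-3

3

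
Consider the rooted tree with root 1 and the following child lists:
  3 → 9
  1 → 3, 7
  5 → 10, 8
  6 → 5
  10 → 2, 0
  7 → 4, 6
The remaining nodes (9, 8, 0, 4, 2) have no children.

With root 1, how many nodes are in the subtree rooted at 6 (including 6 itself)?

6

The subtree rooted at 6 contains: 6, 5, 10, 8, 2, 0 — 6 nodes.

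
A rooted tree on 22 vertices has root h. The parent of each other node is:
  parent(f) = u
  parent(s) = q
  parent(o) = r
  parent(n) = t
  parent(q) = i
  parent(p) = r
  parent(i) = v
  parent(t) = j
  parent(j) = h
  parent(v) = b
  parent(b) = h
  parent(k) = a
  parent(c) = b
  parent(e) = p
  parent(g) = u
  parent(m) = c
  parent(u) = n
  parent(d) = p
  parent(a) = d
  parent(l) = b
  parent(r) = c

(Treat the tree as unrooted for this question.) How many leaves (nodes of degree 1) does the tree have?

8

Exactly 8 nodes have a single neighbour: e, f, g, k, l, m, o, s.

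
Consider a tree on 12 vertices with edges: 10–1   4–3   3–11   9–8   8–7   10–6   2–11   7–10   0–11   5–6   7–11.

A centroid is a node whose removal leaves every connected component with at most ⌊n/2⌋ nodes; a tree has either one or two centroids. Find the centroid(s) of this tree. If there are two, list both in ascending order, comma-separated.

7

Removing 7 splits the tree into components of sizes 5, 4, 2; the largest is 5 ≤ ⌊12/2⌋ = 6.
Every other node leaves some component of size > 6, so the centroid is unique.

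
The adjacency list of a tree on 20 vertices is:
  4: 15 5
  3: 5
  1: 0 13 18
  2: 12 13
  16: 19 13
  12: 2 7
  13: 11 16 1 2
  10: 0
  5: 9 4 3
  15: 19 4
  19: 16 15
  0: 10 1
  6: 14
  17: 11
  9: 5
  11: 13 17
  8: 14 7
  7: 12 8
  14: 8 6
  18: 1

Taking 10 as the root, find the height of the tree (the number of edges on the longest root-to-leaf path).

The longest root-to-leaf path is 10 – 0 – 1 – 13 – 16 – 19 – 15 – 4 – 5 – 9 (9 edges).

9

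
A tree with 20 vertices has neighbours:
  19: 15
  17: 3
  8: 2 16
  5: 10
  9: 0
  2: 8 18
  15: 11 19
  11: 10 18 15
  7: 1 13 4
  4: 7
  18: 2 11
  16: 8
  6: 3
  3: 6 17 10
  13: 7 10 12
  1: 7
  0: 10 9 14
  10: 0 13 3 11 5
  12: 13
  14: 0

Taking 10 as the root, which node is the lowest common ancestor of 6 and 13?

10

6's ancestor chain is 6, 3, 10 and 13's is 13, 10; they first meet at 10.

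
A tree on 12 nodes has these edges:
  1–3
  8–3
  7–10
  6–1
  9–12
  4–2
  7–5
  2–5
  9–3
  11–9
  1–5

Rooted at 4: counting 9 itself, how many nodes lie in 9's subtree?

3

Descendants of 9 (including itself): 9, 12, 11. That's 3.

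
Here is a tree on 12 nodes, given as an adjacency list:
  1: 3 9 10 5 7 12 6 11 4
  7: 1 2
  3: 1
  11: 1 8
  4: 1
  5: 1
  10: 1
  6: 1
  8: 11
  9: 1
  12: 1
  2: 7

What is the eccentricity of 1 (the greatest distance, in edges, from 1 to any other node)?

2

The node farthest from 1 is 2 (8 also at distance 2), via 1 – 7 – 2 — 2 edges.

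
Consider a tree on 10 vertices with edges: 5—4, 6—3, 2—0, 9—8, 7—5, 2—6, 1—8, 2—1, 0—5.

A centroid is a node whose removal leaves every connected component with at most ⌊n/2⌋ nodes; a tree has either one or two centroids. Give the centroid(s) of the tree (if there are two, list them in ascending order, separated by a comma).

If 2 is removed the pieces have sizes 4, 3, 2, all ≤ ⌊10/2⌋ = 5.
No neighbour of 2 does as well, so 2 is the unique centroid.

2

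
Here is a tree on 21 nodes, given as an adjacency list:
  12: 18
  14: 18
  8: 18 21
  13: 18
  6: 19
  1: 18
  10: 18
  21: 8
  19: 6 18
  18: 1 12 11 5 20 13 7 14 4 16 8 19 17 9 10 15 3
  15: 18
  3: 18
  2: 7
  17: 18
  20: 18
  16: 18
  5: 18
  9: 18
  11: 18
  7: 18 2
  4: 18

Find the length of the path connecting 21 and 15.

21–8–18–15: 3 edges.

3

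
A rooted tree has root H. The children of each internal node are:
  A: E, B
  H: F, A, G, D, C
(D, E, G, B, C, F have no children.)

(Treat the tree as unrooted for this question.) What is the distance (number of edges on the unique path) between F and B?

F–H–A–B: 3 edges.

3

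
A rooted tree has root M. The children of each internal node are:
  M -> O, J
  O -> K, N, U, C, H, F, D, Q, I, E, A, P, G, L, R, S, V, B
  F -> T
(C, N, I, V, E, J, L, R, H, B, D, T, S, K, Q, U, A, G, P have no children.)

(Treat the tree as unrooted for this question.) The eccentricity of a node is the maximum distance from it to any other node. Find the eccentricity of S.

A farthest node from S is J (T also at distance 3).
The path S – O – M – J has 3 edges.

3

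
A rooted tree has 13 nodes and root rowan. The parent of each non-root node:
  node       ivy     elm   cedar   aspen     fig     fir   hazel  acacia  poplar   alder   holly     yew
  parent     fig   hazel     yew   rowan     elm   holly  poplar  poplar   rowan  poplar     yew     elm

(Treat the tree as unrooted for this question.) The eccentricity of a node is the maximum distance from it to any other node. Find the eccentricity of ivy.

The node farthest from ivy is aspen, via ivy – fig – elm – hazel – poplar – rowan – aspen — 6 edges.

6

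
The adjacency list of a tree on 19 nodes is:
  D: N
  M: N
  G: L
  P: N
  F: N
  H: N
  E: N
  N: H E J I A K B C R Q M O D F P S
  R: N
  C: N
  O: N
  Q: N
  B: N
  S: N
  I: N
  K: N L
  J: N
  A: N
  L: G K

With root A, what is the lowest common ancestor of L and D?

N

Ancestors of L (toward the root): L, K, N, A.
Ancestors of D: D, N, A.
The deepest node appearing in both lists is N.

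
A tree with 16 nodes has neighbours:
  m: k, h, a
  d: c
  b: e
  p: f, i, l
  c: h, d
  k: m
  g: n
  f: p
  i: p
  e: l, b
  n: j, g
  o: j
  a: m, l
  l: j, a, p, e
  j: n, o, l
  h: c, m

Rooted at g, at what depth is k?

6

Climbing from k to the root: k – m – a – l – j – n – g. That's 6 steps.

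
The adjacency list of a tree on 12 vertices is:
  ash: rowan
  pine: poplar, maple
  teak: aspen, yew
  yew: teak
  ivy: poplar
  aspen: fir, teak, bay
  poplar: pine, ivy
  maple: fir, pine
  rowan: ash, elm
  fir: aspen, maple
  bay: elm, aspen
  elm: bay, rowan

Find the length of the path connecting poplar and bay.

5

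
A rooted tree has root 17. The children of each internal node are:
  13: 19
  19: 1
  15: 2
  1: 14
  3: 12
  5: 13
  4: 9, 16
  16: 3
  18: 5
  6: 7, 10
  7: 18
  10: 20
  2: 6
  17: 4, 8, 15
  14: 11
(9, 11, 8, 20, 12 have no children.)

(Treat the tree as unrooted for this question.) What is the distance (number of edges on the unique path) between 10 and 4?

5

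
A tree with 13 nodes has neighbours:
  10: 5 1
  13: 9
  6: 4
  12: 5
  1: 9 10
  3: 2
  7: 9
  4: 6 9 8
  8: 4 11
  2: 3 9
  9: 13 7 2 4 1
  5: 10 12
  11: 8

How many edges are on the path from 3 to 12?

6

3 – 2 – 9 – 1 – 10 – 5 – 12: 6 edges.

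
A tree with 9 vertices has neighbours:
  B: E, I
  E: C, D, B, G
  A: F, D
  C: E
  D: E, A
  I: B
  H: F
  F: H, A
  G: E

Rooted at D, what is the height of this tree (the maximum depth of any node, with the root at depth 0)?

The longest root-to-leaf path is D – A – F – H (3 edges).

3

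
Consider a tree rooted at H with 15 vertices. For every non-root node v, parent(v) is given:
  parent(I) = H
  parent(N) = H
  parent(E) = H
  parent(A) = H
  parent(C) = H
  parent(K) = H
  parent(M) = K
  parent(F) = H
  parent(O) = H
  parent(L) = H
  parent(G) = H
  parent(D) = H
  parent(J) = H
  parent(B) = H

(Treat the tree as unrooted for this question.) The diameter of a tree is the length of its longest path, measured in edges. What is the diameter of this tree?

3

Starting from M, a farthest node is B at distance 3.
One longest path: M–K–H–B.
So the diameter is 3.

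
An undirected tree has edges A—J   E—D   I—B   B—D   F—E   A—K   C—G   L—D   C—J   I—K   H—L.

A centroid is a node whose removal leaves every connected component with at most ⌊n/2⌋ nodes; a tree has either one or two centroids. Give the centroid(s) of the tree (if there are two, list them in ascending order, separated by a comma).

Removing B splits the tree into components of sizes 6, 5; the largest is 6 ≤ ⌊12/2⌋ = 6.
Its neighbour I also leaves a largest component of size 6, so both are centroids.

B, I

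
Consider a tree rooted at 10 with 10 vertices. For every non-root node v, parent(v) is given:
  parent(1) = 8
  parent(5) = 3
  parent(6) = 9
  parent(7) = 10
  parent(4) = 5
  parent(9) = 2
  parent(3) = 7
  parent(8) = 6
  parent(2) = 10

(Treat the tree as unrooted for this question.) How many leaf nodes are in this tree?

2

The leaves are 1, 4.
That is 2 leaves.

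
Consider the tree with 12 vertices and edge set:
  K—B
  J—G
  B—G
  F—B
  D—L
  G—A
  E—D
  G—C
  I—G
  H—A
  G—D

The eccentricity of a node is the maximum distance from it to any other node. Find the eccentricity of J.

Distances from J peak at 3, attained at K (F, L, E, H also at distance 3).
J-G-B-K

3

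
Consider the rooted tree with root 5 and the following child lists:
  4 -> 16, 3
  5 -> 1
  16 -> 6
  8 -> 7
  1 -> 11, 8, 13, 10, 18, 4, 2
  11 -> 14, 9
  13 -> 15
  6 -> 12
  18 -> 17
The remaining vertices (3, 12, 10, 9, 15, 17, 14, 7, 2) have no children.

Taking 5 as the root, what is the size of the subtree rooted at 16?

3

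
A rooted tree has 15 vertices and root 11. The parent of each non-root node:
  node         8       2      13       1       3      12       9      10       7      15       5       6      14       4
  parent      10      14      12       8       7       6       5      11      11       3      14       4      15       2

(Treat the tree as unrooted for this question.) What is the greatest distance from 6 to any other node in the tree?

10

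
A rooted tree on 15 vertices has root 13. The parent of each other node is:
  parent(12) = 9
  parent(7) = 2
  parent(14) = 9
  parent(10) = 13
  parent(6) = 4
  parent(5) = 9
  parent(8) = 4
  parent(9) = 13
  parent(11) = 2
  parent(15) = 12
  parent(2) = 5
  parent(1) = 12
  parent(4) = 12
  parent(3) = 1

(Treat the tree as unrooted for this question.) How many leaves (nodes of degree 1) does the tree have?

Exactly 8 nodes have a single neighbour: 3, 6, 7, 8, 10, 11, 14, 15.

8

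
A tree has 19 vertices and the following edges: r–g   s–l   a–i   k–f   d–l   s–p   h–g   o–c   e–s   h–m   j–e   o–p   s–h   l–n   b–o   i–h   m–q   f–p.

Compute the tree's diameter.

Starting from r, a farthest node is k at distance 6.
One longest path: r-g-h-s-p-f-k.
So the diameter is 6.

6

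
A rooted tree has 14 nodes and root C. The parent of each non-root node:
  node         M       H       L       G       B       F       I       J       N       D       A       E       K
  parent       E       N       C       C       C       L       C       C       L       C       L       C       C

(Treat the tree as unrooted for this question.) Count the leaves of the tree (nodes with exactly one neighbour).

Degree-1 nodes: A, B, D, F, G, H, I, J, K, M — 10 of them.

10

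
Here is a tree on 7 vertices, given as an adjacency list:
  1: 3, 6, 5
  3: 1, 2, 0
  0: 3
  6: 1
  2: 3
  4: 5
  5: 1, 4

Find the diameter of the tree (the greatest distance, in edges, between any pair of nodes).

A longest path is 4 - 5 - 1 - 3 - 0, with 4 edges.

4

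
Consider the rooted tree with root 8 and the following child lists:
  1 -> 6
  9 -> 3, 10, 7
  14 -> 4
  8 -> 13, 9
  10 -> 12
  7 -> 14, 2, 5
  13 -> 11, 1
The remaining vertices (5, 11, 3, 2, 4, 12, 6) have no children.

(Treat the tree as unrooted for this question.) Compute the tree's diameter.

7

A longest path is 4 - 14 - 7 - 9 - 8 - 13 - 1 - 6, with 7 edges.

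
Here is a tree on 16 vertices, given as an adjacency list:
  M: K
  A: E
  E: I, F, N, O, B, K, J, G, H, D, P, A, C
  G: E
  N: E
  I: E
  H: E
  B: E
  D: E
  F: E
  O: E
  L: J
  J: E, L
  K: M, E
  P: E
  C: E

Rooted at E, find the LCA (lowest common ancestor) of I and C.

E

Path I→root: I E; path C→root: C E.
First common node: E.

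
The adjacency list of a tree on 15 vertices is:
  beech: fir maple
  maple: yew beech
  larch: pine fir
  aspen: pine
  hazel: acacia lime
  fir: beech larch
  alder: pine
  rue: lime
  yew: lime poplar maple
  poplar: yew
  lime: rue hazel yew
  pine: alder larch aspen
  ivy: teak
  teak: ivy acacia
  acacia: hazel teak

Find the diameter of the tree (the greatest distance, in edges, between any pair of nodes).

11

A longest path is alder – pine – larch – fir – beech – maple – yew – lime – hazel – acacia – teak – ivy, with 11 edges.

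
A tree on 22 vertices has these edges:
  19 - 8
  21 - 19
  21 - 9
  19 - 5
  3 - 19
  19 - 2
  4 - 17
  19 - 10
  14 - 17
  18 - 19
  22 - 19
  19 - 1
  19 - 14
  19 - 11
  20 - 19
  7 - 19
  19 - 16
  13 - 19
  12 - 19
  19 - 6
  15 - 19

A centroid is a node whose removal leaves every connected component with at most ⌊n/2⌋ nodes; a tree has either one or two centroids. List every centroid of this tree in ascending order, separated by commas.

Delete 19: the remaining components have sizes 3, 2, 1, 1, 1, 1, 1, 1, 1, 1, 1, 1, 1, 1, 1, 1, 1, 1. Max 3 ≤ 11, so 19 is a centroid.
No neighbour of 19 does as well, so 19 is the unique centroid.

19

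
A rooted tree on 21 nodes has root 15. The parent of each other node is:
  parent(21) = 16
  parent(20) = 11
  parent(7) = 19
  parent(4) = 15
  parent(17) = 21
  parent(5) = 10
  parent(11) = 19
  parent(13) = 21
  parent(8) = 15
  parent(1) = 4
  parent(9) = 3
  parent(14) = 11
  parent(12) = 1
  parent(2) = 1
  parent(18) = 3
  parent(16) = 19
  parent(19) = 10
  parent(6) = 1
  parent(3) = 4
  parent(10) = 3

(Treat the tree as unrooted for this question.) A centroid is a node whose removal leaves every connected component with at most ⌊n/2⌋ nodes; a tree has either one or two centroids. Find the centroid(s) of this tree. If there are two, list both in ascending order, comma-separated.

10

Removing 10 splits the tree into components of sizes 10, 9, 1; the largest is 10 ≤ ⌊21/2⌋ = 10.
No neighbour of 10 does as well, so 10 is the unique centroid.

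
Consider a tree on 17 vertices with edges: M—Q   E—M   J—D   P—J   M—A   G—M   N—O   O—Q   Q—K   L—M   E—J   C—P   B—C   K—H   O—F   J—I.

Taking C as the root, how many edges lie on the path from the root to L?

5

Path from C to L: C – P – J – E – M – L, which has 5 edges.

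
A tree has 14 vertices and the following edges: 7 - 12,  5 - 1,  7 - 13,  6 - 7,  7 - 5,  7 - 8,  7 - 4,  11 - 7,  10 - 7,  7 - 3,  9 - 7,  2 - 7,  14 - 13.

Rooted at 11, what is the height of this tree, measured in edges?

3

1 sits deepest: 11-7-5-1 — 3 edges from the root.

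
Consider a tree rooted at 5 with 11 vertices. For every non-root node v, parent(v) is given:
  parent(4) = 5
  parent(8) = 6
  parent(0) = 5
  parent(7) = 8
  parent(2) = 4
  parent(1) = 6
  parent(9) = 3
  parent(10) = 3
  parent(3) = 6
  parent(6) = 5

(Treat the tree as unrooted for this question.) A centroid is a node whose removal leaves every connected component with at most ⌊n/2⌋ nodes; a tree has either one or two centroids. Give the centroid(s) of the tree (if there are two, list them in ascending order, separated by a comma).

6

Delete 6: the remaining components have sizes 4, 3, 2, 1. Max 4 ≤ 5, so 6 is a centroid.
No neighbour of 6 does as well, so 6 is the unique centroid.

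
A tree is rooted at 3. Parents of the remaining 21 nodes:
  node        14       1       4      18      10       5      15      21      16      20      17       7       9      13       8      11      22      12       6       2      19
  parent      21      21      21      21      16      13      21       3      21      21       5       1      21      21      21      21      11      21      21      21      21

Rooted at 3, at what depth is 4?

2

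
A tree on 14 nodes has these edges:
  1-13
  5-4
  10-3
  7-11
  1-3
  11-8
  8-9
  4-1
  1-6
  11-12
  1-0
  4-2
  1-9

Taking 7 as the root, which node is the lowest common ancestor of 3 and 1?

1

Path 3→root: 3 1 9 8 11 7; path 1→root: 1 9 8 11 7.
First common node: 1.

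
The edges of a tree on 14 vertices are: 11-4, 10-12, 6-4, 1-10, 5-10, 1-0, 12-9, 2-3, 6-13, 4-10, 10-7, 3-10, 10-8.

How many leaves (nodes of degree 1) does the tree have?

8

The leaves are 0, 2, 5, 7, 8, 9, 11, 13.
That is 8 leaves.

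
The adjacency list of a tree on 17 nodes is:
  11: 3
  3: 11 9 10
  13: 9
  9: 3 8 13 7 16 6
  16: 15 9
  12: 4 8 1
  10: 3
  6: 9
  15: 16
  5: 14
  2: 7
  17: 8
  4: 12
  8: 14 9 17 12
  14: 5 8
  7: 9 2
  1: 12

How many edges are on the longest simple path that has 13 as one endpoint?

4

Distances from 13 peak at 4, attained at 1 (4, 5 also at distance 4).
13–9–8–12–1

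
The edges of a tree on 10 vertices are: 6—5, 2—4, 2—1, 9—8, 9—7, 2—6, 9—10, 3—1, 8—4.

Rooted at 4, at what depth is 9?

2

4 – 8 – 9 — 2 edges.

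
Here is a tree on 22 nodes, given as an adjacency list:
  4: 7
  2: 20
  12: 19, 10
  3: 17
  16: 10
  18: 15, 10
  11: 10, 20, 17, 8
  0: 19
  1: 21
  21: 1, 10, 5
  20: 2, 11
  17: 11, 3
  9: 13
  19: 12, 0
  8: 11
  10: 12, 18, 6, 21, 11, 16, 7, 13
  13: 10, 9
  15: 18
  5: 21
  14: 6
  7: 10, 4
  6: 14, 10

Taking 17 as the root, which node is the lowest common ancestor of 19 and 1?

10

Ancestors of 19 (toward the root): 19, 12, 10, 11, 17.
Ancestors of 1: 1, 21, 10, 11, 17.
The deepest node appearing in both lists is 10.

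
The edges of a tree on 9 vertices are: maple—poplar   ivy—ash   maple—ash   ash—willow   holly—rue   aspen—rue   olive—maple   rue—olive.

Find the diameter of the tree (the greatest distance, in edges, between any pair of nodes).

5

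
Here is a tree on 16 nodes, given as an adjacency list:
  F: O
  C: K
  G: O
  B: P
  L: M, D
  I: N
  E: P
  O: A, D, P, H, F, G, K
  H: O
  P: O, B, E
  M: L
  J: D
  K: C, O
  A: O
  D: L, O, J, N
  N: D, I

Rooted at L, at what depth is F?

Climbing from F to the root: F–O–D–L. That's 3 steps.

3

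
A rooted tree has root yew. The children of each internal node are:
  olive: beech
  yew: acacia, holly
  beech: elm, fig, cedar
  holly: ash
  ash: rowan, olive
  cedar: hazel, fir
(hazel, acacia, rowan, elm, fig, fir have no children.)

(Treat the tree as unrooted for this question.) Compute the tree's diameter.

7

Starting from fir, a farthest node is acacia at distance 7.
One longest path: fir - cedar - beech - olive - ash - holly - yew - acacia.
So the diameter is 7.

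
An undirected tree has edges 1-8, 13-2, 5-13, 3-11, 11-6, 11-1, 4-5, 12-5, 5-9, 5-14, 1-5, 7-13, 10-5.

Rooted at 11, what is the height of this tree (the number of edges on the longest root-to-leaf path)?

4

2 sits deepest: 11–1–5–13–2 — 4 edges from the root.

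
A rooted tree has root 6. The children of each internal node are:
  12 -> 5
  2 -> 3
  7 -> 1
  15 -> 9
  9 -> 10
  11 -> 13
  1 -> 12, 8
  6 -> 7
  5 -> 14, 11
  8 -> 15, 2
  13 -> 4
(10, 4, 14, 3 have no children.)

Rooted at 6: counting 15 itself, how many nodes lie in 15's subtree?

3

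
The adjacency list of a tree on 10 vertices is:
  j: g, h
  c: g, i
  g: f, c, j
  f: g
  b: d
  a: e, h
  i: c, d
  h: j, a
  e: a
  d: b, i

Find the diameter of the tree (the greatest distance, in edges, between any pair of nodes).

BFS from e reaches b last, at distance 8; BFS from b confirms no node is farther.
Path: e-a-h-j-g-c-i-d-b.

8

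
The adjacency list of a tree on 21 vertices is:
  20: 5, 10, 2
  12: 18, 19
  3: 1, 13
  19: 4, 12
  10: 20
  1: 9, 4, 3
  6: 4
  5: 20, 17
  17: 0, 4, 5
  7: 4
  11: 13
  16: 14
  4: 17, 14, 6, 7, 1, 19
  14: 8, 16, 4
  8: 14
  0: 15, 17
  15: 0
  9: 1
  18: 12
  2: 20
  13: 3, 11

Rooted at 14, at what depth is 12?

3

Climbing from 12 to the root: 12–19–4–14. That's 3 steps.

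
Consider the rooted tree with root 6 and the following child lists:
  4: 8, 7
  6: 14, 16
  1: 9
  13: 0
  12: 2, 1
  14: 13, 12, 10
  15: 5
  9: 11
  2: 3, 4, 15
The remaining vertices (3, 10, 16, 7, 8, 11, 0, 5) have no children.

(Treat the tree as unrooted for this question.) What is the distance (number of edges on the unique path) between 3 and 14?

The path is 3–2–12–14, which has 3 edges.

3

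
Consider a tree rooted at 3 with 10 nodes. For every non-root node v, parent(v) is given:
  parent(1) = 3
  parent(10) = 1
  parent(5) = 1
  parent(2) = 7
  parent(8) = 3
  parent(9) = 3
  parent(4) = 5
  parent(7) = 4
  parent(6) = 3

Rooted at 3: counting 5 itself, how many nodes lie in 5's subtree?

4

The subtree rooted at 5 contains: 5, 4, 7, 2 — 4 nodes.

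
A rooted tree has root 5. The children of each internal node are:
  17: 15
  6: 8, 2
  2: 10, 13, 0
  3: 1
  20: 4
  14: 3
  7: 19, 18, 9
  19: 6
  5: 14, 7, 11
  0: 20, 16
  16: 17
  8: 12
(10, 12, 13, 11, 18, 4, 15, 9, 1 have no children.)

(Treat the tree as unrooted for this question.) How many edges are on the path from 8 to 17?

5

8 – 6 – 2 – 0 – 16 – 17: 5 edges.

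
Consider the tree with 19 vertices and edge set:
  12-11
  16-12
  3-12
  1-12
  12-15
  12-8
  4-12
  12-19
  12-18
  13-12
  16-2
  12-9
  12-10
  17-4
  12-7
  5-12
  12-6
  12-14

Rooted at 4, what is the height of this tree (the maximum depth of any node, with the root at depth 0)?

A deepest node is 2, reached by 4–12–16–2.
That path has 3 edges, so the height is 3.

3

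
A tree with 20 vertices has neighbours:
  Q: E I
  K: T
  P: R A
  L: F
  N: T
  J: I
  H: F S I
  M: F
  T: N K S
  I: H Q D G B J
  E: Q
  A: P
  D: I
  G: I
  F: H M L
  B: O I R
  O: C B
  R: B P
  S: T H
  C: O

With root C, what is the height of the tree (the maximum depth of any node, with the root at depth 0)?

The longest root-to-leaf path is C → O → B → I → H → S → T → N (7 edges).

7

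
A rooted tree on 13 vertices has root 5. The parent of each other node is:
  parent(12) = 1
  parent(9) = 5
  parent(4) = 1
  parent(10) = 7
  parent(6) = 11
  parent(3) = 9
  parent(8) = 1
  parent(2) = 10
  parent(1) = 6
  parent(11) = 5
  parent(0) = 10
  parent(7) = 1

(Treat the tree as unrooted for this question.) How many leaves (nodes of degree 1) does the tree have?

6

Degree-1 nodes: 0, 2, 3, 4, 8, 12 — 6 of them.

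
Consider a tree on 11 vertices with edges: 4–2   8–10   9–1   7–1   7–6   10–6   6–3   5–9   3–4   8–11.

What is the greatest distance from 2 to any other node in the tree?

7

The node farthest from 2 is 5, via 2-4-3-6-7-1-9-5 — 7 edges.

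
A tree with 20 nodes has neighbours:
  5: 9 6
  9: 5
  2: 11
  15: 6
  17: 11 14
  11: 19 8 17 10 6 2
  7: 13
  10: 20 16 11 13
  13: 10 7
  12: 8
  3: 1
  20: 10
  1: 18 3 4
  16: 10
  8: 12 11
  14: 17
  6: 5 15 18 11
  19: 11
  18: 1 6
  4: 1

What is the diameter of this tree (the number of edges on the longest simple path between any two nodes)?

7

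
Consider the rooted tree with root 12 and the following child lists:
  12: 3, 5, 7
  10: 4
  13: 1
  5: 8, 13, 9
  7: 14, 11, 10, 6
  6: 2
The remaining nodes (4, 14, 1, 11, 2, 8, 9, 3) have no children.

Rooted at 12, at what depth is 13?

2

Path from 12 to 13: 12–5–13, which has 2 edges.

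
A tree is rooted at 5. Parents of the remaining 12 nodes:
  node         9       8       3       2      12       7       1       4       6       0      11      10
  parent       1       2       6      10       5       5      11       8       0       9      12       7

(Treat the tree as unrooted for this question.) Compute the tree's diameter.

12

A longest path is 3–6–0–9–1–11–12–5–7–10–2–8–4, with 12 edges.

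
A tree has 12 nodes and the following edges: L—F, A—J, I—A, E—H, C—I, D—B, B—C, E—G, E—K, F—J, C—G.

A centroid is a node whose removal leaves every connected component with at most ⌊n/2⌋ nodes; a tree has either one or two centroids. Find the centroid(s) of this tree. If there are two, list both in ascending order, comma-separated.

Delete C: the remaining components have sizes 5, 4, 2. Max 5 ≤ 6, so C is a centroid.
Every other node leaves some component of size > 6, so the centroid is unique.

C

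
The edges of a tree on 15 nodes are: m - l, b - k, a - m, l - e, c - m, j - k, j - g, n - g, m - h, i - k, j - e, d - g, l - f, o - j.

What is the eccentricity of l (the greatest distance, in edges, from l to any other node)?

The node farthest from l is n (d, b, i also at distance 4), via l – e – j – g – n — 4 edges.

4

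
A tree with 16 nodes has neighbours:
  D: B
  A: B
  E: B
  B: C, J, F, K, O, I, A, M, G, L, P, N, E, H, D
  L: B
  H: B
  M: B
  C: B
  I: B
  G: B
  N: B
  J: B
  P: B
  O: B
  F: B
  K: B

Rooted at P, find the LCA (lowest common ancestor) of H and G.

B

Path H→root: H B P; path G→root: G B P.
First common node: B.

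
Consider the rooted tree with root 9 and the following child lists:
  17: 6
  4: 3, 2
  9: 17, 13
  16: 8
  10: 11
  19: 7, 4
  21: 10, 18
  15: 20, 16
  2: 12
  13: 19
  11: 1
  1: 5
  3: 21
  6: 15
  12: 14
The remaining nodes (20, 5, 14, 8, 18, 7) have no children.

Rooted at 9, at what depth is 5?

9 – 13 – 19 – 4 – 3 – 21 – 10 – 11 – 1 – 5 — 9 edges.

9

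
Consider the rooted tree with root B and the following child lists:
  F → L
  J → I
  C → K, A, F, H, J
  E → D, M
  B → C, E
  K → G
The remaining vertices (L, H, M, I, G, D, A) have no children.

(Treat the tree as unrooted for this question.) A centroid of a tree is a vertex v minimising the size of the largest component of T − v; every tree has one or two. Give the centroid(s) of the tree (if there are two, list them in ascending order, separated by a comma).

Delete C: the remaining components have sizes 4, 2, 2, 2, 1, 1. Max 4 ≤ 6, so C is a centroid.
No neighbour of C does as well, so C is the unique centroid.

C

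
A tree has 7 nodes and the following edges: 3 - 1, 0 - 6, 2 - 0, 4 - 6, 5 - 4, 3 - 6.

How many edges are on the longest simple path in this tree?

4

Starting from 1, a farthest node is 5 at distance 4.
One longest path: 1 - 3 - 6 - 4 - 5.
So the diameter is 4.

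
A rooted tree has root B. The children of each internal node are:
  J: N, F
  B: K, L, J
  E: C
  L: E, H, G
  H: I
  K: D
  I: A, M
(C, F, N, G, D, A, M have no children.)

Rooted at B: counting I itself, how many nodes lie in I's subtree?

I's subtree: {I, A, M}, size 3.

3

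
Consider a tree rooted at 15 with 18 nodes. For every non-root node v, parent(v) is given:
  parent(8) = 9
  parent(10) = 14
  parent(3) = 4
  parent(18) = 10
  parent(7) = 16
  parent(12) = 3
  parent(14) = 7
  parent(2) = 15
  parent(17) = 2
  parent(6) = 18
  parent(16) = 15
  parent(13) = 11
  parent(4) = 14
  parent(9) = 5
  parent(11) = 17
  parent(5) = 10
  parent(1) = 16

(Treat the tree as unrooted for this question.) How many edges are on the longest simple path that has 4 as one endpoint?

8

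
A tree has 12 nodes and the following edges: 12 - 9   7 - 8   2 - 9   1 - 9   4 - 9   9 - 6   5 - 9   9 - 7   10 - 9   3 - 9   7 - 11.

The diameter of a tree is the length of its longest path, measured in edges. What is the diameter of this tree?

3

Starting from 8, a farthest node is 2 at distance 3.
One longest path: 8–7–9–2.
So the diameter is 3.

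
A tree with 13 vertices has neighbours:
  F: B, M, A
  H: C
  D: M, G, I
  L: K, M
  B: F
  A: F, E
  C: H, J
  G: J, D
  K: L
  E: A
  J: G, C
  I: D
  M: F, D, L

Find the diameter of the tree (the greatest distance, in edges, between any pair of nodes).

8

BFS from E reaches H last, at distance 8; BFS from H confirms no node is farther.
Path: E-A-F-M-D-G-J-C-H.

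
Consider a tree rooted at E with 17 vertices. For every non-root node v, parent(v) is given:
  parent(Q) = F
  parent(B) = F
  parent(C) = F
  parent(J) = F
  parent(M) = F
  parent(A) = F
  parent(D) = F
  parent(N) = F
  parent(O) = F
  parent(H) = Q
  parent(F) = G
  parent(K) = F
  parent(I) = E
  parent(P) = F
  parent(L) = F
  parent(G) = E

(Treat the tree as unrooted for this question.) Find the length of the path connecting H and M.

The path is H–Q–F–M, which has 3 edges.

3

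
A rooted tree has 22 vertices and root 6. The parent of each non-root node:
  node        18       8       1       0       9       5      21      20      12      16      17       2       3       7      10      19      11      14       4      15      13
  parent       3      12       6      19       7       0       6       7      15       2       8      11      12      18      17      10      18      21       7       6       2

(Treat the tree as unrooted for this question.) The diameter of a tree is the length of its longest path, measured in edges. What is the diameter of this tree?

Starting from 5, a farthest node is 13 at distance 11.
One longest path: 5-0-19-10-17-8-12-3-18-11-2-13.
So the diameter is 11.

11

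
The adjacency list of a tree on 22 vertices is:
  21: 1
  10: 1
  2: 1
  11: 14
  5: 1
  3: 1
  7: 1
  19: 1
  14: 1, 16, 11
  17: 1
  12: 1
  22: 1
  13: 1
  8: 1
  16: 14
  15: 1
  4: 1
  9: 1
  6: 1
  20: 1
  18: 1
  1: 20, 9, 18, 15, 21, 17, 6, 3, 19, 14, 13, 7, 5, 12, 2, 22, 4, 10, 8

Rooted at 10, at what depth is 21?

Path from 10 to 21: 10 – 1 – 21, which has 2 edges.

2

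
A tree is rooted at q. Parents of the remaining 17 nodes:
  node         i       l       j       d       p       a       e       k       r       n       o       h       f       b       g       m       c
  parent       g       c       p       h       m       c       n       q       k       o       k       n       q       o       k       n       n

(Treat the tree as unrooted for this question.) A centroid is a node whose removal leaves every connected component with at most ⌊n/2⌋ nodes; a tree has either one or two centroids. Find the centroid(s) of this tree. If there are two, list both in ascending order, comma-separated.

n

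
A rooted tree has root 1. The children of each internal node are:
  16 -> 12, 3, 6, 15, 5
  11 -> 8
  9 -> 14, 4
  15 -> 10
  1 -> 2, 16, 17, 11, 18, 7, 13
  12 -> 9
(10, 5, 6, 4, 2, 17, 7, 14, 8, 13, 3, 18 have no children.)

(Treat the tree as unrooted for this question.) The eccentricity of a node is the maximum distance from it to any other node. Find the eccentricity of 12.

4

A farthest node from 12 is 8.
The path 12 – 16 – 1 – 11 – 8 has 4 edges.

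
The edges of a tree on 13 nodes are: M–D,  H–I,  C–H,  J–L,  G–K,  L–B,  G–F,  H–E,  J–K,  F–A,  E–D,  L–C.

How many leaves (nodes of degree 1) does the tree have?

Degree-1 nodes: A, B, I, M — 4 of them.

4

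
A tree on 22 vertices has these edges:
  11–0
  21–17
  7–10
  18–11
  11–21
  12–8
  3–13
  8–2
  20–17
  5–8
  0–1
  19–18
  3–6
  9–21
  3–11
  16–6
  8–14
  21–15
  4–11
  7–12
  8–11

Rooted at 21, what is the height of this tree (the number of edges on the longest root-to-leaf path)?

5

10 sits deepest: 21 → 11 → 8 → 12 → 7 → 10 — 5 edges from the root.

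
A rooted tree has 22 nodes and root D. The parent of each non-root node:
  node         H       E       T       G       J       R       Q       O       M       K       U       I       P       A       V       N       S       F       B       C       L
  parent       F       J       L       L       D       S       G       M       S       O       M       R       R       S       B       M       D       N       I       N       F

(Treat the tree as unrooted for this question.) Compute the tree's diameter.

10

A longest path is Q – G – L – F – N – M – S – R – I – B – V, with 10 edges.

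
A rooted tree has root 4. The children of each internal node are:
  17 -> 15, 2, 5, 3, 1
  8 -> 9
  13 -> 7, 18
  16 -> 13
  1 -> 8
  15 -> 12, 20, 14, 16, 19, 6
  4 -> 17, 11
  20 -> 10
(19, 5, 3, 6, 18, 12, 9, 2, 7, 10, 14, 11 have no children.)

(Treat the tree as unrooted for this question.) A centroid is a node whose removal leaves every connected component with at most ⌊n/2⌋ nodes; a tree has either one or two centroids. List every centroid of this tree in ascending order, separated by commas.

15

Removing 15 splits the tree into components of sizes 9, 4, 2, 1, 1, 1, 1; the largest is 9 ≤ ⌊20/2⌋ = 10.
No neighbour of 15 does as well, so 15 is the unique centroid.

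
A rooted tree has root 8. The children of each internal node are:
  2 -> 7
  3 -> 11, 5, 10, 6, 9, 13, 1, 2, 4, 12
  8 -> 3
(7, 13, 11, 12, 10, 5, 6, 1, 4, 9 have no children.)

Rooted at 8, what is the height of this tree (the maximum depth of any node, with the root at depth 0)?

7 sits deepest: 8–3–2–7 — 3 edges from the root.

3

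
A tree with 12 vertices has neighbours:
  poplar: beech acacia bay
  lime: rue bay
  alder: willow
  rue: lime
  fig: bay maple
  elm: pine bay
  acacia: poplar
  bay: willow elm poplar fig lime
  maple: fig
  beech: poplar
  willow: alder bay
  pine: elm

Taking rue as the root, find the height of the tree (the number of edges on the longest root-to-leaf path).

A deepest node is maple, reached by rue → lime → bay → fig → maple.
That path has 4 edges, so the height is 4.

4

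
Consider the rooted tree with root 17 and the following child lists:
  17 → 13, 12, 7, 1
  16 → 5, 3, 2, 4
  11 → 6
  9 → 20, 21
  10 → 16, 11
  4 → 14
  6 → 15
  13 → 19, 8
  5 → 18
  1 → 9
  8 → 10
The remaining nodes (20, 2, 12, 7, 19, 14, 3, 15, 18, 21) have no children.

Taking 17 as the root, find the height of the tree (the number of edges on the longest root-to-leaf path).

The longest root-to-leaf path is 17 → 13 → 8 → 10 → 16 → 5 → 18 (6 edges).

6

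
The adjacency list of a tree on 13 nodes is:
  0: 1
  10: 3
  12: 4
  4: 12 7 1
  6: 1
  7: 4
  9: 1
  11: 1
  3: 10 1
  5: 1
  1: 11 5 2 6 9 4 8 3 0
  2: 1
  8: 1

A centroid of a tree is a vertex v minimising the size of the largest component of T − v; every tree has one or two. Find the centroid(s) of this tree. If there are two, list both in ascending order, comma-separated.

Removing 1 splits the tree into components of sizes 3, 2, 1, 1, 1, 1, 1, 1, 1; the largest is 3 ≤ ⌊13/2⌋ = 6.
Every other node leaves some component of size > 6, so the centroid is unique.

1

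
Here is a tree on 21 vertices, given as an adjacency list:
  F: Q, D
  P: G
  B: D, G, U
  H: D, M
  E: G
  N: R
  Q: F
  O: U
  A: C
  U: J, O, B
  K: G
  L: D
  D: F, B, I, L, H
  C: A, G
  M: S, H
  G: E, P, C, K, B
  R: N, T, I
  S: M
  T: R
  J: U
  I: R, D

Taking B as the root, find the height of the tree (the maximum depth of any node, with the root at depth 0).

4

The longest root-to-leaf path is B – D – I – R – N (4 edges).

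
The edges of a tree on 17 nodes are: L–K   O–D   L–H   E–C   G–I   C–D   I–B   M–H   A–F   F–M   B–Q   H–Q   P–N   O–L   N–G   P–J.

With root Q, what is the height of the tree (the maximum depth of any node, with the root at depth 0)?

6

A deepest node is E, reached by Q–H–L–O–D–C–E.
That path has 6 edges, so the height is 6.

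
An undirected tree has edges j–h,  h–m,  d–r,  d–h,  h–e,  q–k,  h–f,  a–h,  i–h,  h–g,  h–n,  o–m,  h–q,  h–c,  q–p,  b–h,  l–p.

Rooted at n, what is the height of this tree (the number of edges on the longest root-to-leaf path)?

The longest root-to-leaf path is n-h-q-p-l (4 edges).

4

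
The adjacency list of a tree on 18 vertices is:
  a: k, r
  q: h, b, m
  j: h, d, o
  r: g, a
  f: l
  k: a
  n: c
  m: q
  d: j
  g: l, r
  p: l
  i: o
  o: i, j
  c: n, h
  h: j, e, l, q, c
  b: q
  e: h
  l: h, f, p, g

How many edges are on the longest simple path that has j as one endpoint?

Distances from j peak at 6, attained at k.
j–h–l–g–r–a–k

6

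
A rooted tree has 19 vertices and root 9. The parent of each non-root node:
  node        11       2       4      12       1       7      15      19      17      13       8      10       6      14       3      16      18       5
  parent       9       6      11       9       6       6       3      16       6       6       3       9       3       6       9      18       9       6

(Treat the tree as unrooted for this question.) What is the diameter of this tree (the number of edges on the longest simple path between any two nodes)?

6

Starting from 19, a farthest node is 1 at distance 6.
One longest path: 19–16–18–9–3–6–1.
So the diameter is 6.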